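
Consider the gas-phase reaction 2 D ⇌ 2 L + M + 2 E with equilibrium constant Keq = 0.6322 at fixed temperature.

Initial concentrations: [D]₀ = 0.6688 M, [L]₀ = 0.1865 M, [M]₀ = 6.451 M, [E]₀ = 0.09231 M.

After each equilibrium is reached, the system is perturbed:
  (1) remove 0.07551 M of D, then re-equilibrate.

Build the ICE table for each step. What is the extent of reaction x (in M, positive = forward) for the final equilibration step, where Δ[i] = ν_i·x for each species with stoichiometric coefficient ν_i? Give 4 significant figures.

Q₀ = 0.004275 vs Keq = 0.6322 ⇒ Q<K, forward
Step 1:
                  D         L         M         E
  Initial    0.6688    0.1865     6.451   0.09231
  Change    -0.2318    0.2318    0.1159    0.2318
  Equil       0.437    0.4183     6.567    0.3241
  solve Keq expr → x = 0.1159; check Q = 0.6322
Then remove 0.07551 M of D.
Step 2:
                  D         L         M         E
  Initial    0.3615    0.4183     6.567    0.3241
  Change    0.02265  -0.02265  -0.01132  -0.02265
  Equil      0.3841    0.3957     6.556    0.3015
  solve Keq expr → x = -0.01132; check Q = 0.6322

x = -0.01132 M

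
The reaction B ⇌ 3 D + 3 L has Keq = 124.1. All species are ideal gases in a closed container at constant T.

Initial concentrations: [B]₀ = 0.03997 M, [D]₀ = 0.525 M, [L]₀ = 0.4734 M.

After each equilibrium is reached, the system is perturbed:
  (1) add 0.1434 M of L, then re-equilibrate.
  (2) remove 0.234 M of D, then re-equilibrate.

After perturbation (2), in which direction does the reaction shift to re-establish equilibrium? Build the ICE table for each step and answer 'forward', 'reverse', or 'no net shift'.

Direction: forward

Q₀ = 0.3841 vs Keq = 124.1 ⇒ Q<K, forward
Step 1:
                    B           D           L
  I           0.03997       0.525      0.4734
  C          -0.03952      0.1186      0.1186
  E        4.4558e-04      0.6436       0.592
  solve Keq expr → x = 0.03952; check Q = 124.1
Then add 0.1434 M of L.
Step 2:
                    B           D           L
  I        4.4558e-04      0.6436      0.7354
  C        3.9968e-04   -0.001199   -0.001199
  E        8.4526e-04      0.6424      0.7342
  solve Keq expr → x = -3.9968e-04; check Q = 124.1
Then remove 0.234 M of D.
Step 3:
                    B           D           L
  I        8.4526e-04      0.4084      0.7342
  C       -6.2340e-04     0.00187     0.00187
  E        2.2185e-04      0.4102       0.736
  solve Keq expr → x = 6.2340e-04; check Q = 124.1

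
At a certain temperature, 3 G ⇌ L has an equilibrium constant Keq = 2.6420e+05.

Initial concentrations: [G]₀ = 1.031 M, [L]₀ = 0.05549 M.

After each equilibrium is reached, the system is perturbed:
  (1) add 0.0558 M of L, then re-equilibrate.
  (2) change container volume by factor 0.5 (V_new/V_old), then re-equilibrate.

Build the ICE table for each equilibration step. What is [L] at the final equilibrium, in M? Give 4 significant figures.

Q₀ = 0.05063 vs Keq = 2.6420e+05 ⇒ Q<K, forward
Step 1:
                  G         L
  Initial     1.031   0.05549
  Change      -1.02    0.3399
  Equil     0.01144    0.3953
  solve Keq expr → x = 0.3399; check Q = 2.6420e+05
Then add 0.0558 M of L.
Step 2:
                  G         L
  Initial   0.01144    0.4511
  Change  5.1312e-04 -1.7104e-04
  Equil     0.01195     0.451
  solve Keq expr → x = -1.7104e-04; check Q = 2.6420e+05
Then change container volume by factor 0.5 (V_new/V_old).
Step 3:
                  G         L
  Initial    0.0239    0.9019
  Change  -0.008828  0.002943
  Equil     0.01507    0.9049
  solve Keq expr → x = 0.002943; check Q = 2.6420e+05

[L]_eq = 0.9049 M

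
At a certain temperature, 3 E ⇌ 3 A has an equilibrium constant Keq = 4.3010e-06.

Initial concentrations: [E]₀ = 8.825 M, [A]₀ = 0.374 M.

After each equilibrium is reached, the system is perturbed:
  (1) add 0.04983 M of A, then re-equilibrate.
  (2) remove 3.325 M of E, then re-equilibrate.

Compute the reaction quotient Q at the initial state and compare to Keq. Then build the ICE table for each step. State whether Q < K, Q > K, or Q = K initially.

Q₀ = 7.6115e-05 vs Keq = 4.3010e-06 ⇒ Q>K, reverse
Step 1:
                  E         A
  I           8.825     0.374
  C          0.2268   -0.2268
  E           9.052    0.1472
  solve Keq expr → x = -0.0756; check Q = 4.3010e-06
Then add 0.04983 M of A.
Step 2:
                  E         A
  I           9.052     0.197
  C         0.04903  -0.04903
  E           9.101     0.148
  solve Keq expr → x = -0.01634; check Q = 4.3010e-06
Then remove 3.325 M of E.
Step 3:
                  E         A
  I           5.776     0.148
  C         0.05321  -0.05321
  E           5.829    0.0948
  solve Keq expr → x = -0.01774; check Q = 4.3010e-06

Q₀ = 7.6115e-05; Q > K (proceeds reverse)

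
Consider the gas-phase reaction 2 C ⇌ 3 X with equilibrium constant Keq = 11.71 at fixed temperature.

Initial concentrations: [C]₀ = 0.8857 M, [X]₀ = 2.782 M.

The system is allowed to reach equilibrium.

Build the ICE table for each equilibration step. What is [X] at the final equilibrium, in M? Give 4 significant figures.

[X]_eq = 2.44 M

Q₀ = 27.45 vs Keq = 11.71 ⇒ Q>K, reverse
Step 1:
                   C          X
  init        0.8857      2.782
  Δ            0.228    -0.3421
  eq           1.114       2.44
  solve Keq expr → x = -0.114; check Q = 11.71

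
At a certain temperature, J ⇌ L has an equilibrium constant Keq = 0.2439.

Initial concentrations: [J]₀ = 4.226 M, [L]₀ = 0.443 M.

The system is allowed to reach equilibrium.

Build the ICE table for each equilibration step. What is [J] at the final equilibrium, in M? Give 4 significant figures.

[J]_eq = 3.754 M

Q₀ = 0.1048 vs Keq = 0.2439 ⇒ Q<K, forward
Step 1:
                   J          L
  init         4.226      0.443
  Δ          -0.4725     0.4725
  eq           3.754     0.9155
  solve Keq expr → x = 0.4725; check Q = 0.2439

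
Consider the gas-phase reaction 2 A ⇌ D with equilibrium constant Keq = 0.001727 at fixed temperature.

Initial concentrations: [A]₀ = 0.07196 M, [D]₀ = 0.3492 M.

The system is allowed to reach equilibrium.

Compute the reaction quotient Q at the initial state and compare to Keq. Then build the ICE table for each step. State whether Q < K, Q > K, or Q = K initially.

Q₀ = 67.44 vs Keq = 0.001727 ⇒ Q>K, reverse
Step 1:
                    A           D
  init        0.07196      0.3492
  Δ            0.6964     -0.3482
  eq           0.7683    0.001019
  solve Keq expr → x = -0.3482; check Q = 0.001727

Q₀ = 67.44; Q > K (proceeds reverse)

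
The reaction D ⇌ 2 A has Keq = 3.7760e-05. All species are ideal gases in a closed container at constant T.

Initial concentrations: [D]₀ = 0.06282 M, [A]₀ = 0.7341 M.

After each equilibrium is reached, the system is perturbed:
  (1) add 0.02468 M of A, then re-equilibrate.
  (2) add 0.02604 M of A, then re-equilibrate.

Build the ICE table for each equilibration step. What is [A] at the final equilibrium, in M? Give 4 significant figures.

[A]_eq = 0.004137 M

Q₀ = 8.579 vs Keq = 3.7760e-05 ⇒ Q>K, reverse
Step 1:
                   D          A
  Initial    0.06282     0.7341
  Change       0.365    -0.7301
  Equil       0.4279   0.004019
  solve Keq expr → x = -0.365; check Q = 3.7760e-05
Then add 0.02468 M of A.
Step 2:
                   D          A
  Initial     0.4279     0.0287
  Change     0.01231   -0.02462
  Equil       0.4402   0.004077
  solve Keq expr → x = -0.01231; check Q = 3.7760e-05
Then add 0.02604 M of A.
Step 3:
                   D          A
  Initial     0.4402    0.03012
  Change     0.01299   -0.02598
  Equil       0.4532   0.004137
  solve Keq expr → x = -0.01299; check Q = 3.7760e-05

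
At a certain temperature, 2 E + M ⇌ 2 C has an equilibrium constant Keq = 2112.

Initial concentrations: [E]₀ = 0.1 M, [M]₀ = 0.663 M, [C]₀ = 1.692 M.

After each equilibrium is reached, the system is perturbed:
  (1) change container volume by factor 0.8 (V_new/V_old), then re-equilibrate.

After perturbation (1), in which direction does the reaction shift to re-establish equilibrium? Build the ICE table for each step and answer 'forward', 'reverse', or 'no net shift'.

Q₀ = 431.8 vs Keq = 2112 ⇒ Q<K, forward
Step 1:
                  E         M         C
  init          0.1     0.663     1.692
  Δ        -0.05243  -0.02622   0.05243
  eq        0.04757    0.6368     1.744
  solve Keq expr → x = 0.02622; check Q = 2112
Then change container volume by factor 0.8 (V_new/V_old).
Step 2:
                  E         M         C
  init      0.05946     0.796     2.181
  Δ       -0.006029 -0.003014  0.006029
  eq        0.05343     0.793     2.187
  solve Keq expr → x = 0.003014; check Q = 2112

Direction: forward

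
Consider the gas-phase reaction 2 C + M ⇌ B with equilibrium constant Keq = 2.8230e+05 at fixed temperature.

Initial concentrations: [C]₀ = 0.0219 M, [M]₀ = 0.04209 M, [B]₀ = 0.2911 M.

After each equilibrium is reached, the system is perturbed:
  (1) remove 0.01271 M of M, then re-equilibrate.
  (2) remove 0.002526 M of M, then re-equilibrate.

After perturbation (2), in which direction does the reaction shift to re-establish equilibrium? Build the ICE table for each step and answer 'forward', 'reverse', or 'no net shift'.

Q₀ = 1.4420e+04 vs Keq = 2.8230e+05 ⇒ Q<K, forward
Step 1:
                  C         M         B
  Initial    0.0219   0.04209    0.2911
  Change   -0.01631 -0.008155  0.008155
  Equil    0.005589   0.03393    0.2993
  solve Keq expr → x = 0.008155; check Q = 2.8230e+05
Then remove 0.01271 M of M.
Step 2:
                  C         M         B
  Initial  0.005589   0.02122    0.2993
  Change    0.00136 6.7981e-04 -6.7981e-04
  Equil    0.006949    0.0219    0.2986
  solve Keq expr → x = -6.7981e-04; check Q = 2.8230e+05
Then remove 0.002526 M of M.
Step 3:
                  C         M         B
  Initial  0.006949   0.01938    0.2986
  Change  3.9884e-04 1.9942e-04 -1.9942e-04
  Equil    0.007348   0.01958    0.2984
  solve Keq expr → x = -1.9942e-04; check Q = 2.8230e+05

Direction: reverse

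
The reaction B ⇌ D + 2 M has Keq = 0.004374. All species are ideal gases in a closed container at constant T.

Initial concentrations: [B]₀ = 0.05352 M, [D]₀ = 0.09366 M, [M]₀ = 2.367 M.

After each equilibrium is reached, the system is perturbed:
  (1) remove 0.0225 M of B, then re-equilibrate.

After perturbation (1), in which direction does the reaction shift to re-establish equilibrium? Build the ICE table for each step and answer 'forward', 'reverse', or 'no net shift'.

Direction: reverse

Q₀ = 9.805 vs Keq = 0.004374 ⇒ Q>K, reverse
Step 1:
                   B          D          M
  init       0.05352    0.09366      2.367
  Δ          0.09352   -0.09352     -0.187
  eq           0.147 1.3534e-04       2.18
  solve Keq expr → x = -0.09352; check Q = 0.004374
Then remove 0.0225 M of B.
Step 2:
                   B          D          M
  init        0.1245 1.3534e-04       2.18
  Δ       2.0686e-05 -2.0686e-05 -4.1372e-05
  eq          0.1246 1.1466e-04       2.18
  solve Keq expr → x = -2.0686e-05; check Q = 0.004374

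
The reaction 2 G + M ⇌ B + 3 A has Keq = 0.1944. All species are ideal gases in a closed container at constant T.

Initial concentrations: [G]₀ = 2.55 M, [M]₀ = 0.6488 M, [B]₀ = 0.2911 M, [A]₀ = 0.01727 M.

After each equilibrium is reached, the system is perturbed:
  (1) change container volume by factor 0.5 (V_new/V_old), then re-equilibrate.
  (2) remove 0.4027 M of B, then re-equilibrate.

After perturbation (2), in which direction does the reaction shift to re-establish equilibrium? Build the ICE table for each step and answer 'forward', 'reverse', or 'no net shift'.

Q₀ = 3.5541e-07 vs Keq = 0.1944 ⇒ Q<K, forward
Step 1:
                  G         M         B         A
  I            2.55    0.6488    0.2911   0.01727
  C         -0.5324   -0.2662    0.2662    0.7987
  E           2.018    0.3826    0.5573    0.8159
  solve Keq expr → x = 0.2662; check Q = 0.1944
Then change container volume by factor 0.5 (V_new/V_old).
Step 2:
                  G         M         B         A
  I           4.035    0.7652     1.115     1.632
  C          0.1525   0.07625  -0.07625   -0.2288
  E           4.188    0.8414     1.038     1.403
  solve Keq expr → x = -0.07625; check Q = 0.1944
Then remove 0.4027 M of B.
Step 3:
                  G         M         B         A
  I           4.188    0.8414    0.6357     1.403
  C         -0.1001  -0.05007   0.05007    0.1502
  E           4.087    0.7913    0.6858     1.553
  solve Keq expr → x = 0.05007; check Q = 0.1944

Direction: forward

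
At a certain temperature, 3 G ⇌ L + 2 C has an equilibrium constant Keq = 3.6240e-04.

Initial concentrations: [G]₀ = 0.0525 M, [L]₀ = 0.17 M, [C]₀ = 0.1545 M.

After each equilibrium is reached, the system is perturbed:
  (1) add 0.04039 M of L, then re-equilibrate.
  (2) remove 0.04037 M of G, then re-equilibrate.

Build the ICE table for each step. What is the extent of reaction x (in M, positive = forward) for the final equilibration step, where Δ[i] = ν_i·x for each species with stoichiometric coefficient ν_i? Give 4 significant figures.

Q₀ = 28.04 vs Keq = 3.6240e-04 ⇒ Q>K, reverse
Step 1:
                    G           L           C
  init         0.0525        0.17      0.1545
  Δ            0.2188    -0.07293     -0.1459
  eq           0.2713     0.09707    0.008634
  solve Keq expr → x = -0.07293; check Q = 3.6240e-04
Then add 0.04039 M of L.
Step 2:
                    G           L           C
  init         0.2713      0.1375    0.008634
  Δ          0.001926 -6.4201e-04   -0.001284
  eq           0.2732      0.1368     0.00735
  solve Keq expr → x = -6.4201e-04; check Q = 3.6240e-04
Then remove 0.04037 M of G.
Step 3:
                    G           L           C
  init         0.2329      0.1368     0.00735
  Δ          0.002204 -7.3461e-04   -0.001469
  eq           0.2351      0.1361    0.005881
  solve Keq expr → x = -7.3461e-04; check Q = 3.6240e-04

x = -7.3461e-04 M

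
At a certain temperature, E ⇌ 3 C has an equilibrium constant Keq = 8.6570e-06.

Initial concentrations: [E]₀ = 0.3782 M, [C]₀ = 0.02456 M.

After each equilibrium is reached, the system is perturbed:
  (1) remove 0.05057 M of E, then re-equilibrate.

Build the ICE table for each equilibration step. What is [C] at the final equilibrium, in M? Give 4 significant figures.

Q₀ = 3.9171e-05 vs Keq = 8.6570e-06 ⇒ Q>K, reverse
Step 1:
                    E           C
  Initial      0.3782     0.02456
  Change     0.003223   -0.009669
  Equil        0.3814     0.01489
  solve Keq expr → x = -0.003223; check Q = 8.6570e-06
Then remove 0.05057 M of E.
Step 2:
                    E           C
  Initial      0.3309     0.01489
  Change   2.2875e-04 -6.8626e-04
  Equil        0.3311      0.0142
  solve Keq expr → x = -2.2875e-04; check Q = 8.6570e-06

[C]_eq = 0.0142 M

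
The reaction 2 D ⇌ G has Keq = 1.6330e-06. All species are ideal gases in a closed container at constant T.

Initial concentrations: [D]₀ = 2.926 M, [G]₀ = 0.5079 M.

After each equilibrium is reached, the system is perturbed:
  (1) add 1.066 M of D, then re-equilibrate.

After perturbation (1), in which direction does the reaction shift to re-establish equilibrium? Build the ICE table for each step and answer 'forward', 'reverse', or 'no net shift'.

Q₀ = 0.05932 vs Keq = 1.6330e-06 ⇒ Q>K, reverse
Step 1:
                   D          G
  init         2.926     0.5079
  Δ            1.016    -0.5079
  eq           3.942 2.5373e-05
  solve Keq expr → x = -0.5079; check Q = 1.6330e-06
Then add 1.066 M of D.
Step 2:
                   D          G
  init         5.008 2.5373e-05
  Δ       -3.1157e-05 1.5579e-05
  eq           5.008 4.0951e-05
  solve Keq expr → x = 1.5579e-05; check Q = 1.6330e-06

Direction: forward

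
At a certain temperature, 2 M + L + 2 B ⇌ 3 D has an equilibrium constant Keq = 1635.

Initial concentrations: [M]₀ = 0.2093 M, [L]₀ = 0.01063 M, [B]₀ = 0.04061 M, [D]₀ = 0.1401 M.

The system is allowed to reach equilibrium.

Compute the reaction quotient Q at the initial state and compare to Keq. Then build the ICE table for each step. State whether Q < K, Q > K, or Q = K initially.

Q₀ = 3581 vs Keq = 1635 ⇒ Q>K, reverse
Step 1:
                  M         L         B         D
  init       0.2093   0.01063   0.04061    0.1401
  Δ        0.006033  0.003016  0.006033 -0.009049
  eq         0.2153   0.01365   0.04664    0.1311
  solve Keq expr → x = -0.003016; check Q = 1635

Q₀ = 3581; Q > K (proceeds reverse)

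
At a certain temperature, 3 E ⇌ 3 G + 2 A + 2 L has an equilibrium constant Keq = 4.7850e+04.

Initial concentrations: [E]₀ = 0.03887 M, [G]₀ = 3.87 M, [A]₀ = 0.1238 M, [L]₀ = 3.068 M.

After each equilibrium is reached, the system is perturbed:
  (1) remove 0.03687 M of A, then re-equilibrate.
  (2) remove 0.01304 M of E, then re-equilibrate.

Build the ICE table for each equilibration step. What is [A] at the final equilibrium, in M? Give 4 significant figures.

Q₀ = 1.4238e+05 vs Keq = 4.7850e+04 ⇒ Q>K, reverse
Step 1:
                   E          G          A          L
  Initial    0.03887       3.87     0.1238      3.068
  Change     0.01391   -0.01391  -0.009274  -0.009274
  Equil      0.05278      3.856     0.1145      3.059
  solve Keq expr → x = -0.004637; check Q = 4.7850e+04
Then remove 0.03687 M of A.
Step 2:
                   E          G          A          L
  Initial    0.05278      3.856    0.07766      3.059
  Change   -0.009655   0.009655   0.006437   0.006437
  Equil      0.04313      3.866    0.08409      3.065
  solve Keq expr → x = 0.003218; check Q = 4.7850e+04
Then remove 0.01304 M of E.
Step 3:
                   E          G          A          L
  Initial    0.03009      3.866    0.08409      3.065
  Change     0.01045   -0.01045  -0.006968  -0.006968
  Equil      0.04054      3.855    0.07712      3.058
  solve Keq expr → x = -0.003484; check Q = 4.7850e+04

[A]_eq = 0.07712 M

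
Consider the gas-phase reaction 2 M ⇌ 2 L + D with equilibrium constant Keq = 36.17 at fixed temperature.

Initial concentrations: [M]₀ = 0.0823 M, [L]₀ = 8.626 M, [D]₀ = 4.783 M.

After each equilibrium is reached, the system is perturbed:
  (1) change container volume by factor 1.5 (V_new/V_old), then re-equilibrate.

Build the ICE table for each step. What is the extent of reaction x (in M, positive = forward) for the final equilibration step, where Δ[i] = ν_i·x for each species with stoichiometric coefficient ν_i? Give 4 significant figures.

x = 0.09397 M

Q₀ = 5.2544e+04 vs Keq = 36.17 ⇒ Q>K, reverse
Step 1:
                  M         L         D
  init       0.0823     8.626     4.783
  Δ           2.041    -2.041    -1.021
  eq          2.124     6.585     3.762
  solve Keq expr → x = -1.021; check Q = 36.17
Then change container volume by factor 1.5 (V_new/V_old).
Step 2:
                  M         L         D
  init        1.416      4.39     2.508
  Δ         -0.1879    0.1879   0.09397
  eq          1.228     4.578     2.602
  solve Keq expr → x = 0.09397; check Q = 36.17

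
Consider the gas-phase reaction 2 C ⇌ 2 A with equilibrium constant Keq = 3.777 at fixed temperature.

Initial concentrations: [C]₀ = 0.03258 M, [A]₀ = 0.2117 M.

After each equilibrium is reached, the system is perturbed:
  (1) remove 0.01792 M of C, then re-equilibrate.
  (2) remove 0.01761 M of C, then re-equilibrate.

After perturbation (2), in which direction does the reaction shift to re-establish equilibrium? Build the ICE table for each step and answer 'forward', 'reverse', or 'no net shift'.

Direction: reverse

Q₀ = 42.22 vs Keq = 3.777 ⇒ Q>K, reverse
Step 1:
                   C          A
  init       0.03258     0.2117
  Δ          0.05041   -0.05041
  eq         0.08299     0.1613
  solve Keq expr → x = -0.02521; check Q = 3.777
Then remove 0.01792 M of C.
Step 2:
                   C          A
  init       0.06507     0.1613
  Δ          0.01183   -0.01183
  eq          0.0769     0.1495
  solve Keq expr → x = -0.005916; check Q = 3.777
Then remove 0.01761 M of C.
Step 3:
                   C          A
  init       0.05929     0.1495
  Δ          0.01163   -0.01163
  eq         0.07092     0.1378
  solve Keq expr → x = -0.005814; check Q = 3.777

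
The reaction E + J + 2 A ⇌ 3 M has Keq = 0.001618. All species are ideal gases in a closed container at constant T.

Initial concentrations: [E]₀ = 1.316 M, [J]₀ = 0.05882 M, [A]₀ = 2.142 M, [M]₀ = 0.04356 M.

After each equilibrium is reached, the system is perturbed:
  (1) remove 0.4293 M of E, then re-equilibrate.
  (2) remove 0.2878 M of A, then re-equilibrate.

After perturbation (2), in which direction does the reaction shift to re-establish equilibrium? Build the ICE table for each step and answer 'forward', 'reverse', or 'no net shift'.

Q₀ = 2.3273e-04 vs Keq = 0.001618 ⇒ Q<K, forward
Step 1:
                  E         J         A         M
  init        1.316   0.05882     2.142   0.04356
  Δ        -0.01108  -0.01108  -0.02216   0.03324
  eq          1.305   0.04774      2.12    0.0768
  solve Keq expr → x = 0.01108; check Q = 0.001618
Then remove 0.4293 M of E.
Step 2:
                  E         J         A         M
  init       0.8756   0.04774      2.12    0.0768
  Δ        0.002709  0.002709  0.005418 -0.008127
  eq         0.8783   0.05045     2.125   0.06867
  solve Keq expr → x = -0.002709; check Q = 0.001618
Then remove 0.2878 M of A.
Step 3:
                  E         J         A         M
  init       0.8783   0.05045     1.837   0.06867
  Δ        0.001826  0.001826  0.003652 -0.005478
  eq         0.8802   0.05228     1.841   0.06319
  solve Keq expr → x = -0.001826; check Q = 0.001618

Direction: reverse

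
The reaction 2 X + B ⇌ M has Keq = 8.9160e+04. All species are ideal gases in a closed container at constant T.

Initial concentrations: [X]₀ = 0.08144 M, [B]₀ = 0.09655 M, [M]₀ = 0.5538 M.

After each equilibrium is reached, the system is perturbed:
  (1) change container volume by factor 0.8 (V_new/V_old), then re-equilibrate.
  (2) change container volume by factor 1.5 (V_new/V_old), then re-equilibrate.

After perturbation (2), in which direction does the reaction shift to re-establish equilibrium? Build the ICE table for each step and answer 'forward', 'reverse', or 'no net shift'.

Q₀ = 864.8 vs Keq = 8.9160e+04 ⇒ Q<K, forward
Step 1:
                  X         B         M
  init      0.08144   0.09655    0.5538
  Δ        -0.07103  -0.03552   0.03552
  eq        0.01041   0.06103    0.5893
  solve Keq expr → x = 0.03552; check Q = 8.9160e+04
Then change container volume by factor 0.8 (V_new/V_old).
Step 2:
                  X         B         M
  init      0.01301   0.07629    0.7366
  Δ       -0.002506 -0.001253  0.001253
  eq         0.0105   0.07504    0.7379
  solve Keq expr → x = 0.001253; check Q = 8.9160e+04
Then change container volume by factor 1.5 (V_new/V_old).
Step 3:
                  X         B         M
  init     0.007001   0.05003    0.4919
  Δ        0.003314  0.001657 -0.001657
  eq        0.01031   0.05168    0.4903
  solve Keq expr → x = -0.001657; check Q = 8.9160e+04

Direction: reverse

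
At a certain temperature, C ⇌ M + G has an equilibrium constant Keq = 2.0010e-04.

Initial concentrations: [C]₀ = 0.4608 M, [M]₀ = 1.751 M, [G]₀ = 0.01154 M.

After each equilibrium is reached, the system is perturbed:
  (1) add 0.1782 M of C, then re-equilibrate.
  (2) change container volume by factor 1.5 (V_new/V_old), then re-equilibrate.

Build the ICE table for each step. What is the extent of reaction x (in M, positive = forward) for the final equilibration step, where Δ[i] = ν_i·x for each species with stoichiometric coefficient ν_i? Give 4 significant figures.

x = 2.4935e-05 M

Q₀ = 0.04385 vs Keq = 2.0010e-04 ⇒ Q>K, reverse
Step 1:
                    C           M           G
  I            0.4608       1.751     0.01154
  C           0.01149    -0.01149    -0.01149
  E            0.4723        1.74  5.4328e-05
  solve Keq expr → x = -0.01149; check Q = 2.0010e-04
Then add 0.1782 M of C.
Step 2:
                    C           M           G
  I            0.6505        1.74  5.4328e-05
  C       -2.0495e-05  2.0495e-05  2.0495e-05
  E            0.6505        1.74  7.4823e-05
  solve Keq expr → x = 2.0495e-05; check Q = 2.0010e-04
Then change container volume by factor 1.5 (V_new/V_old).
Step 3:
                    C           M           G
  I            0.4336        1.16  4.9882e-05
  C       -2.4935e-05  2.4935e-05  2.4935e-05
  E            0.4336        1.16  7.4818e-05
  solve Keq expr → x = 2.4935e-05; check Q = 2.0010e-04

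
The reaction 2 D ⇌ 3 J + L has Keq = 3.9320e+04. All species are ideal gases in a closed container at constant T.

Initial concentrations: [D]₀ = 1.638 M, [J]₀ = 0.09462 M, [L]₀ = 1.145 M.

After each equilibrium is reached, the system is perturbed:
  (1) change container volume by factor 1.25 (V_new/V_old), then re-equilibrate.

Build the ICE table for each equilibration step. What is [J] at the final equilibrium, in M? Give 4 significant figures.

Q₀ = 3.6152e-04 vs Keq = 3.9320e+04 ⇒ Q<K, forward
Step 1:
                  D         J         L
  Initial     1.638   0.09462     1.145
  Change      -1.61     2.415     0.805
  Equil       0.028      2.51      1.95
  solve Keq expr → x = 0.805; check Q = 3.9320e+04
Then change container volume by factor 1.25 (V_new/V_old).
Step 2:
                  D         J         L
  Initial    0.0224     2.008      1.56
  Change  -0.004379  0.006569   0.00219
  Equil     0.01802     2.014     1.562
  solve Keq expr → x = 0.00219; check Q = 3.9320e+04

[J]_eq = 2.014 M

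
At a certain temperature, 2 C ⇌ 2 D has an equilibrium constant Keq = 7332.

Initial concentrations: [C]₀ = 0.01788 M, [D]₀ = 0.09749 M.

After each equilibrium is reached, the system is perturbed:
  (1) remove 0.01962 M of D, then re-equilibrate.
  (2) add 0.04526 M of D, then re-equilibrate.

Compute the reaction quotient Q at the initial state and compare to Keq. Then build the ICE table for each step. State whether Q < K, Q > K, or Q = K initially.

Q₀ = 29.73 vs Keq = 7332 ⇒ Q<K, forward
Step 1:
                   C          D
  I          0.01788    0.09749
  C         -0.01655    0.01655
  E         0.001332      0.114
  solve Keq expr → x = 0.008274; check Q = 7332
Then remove 0.01962 M of D.
Step 2:
                   C          D
  I         0.001332    0.09442
  C       -2.2649e-04 2.2649e-04
  E         0.001105    0.09464
  solve Keq expr → x = 1.1324e-04; check Q = 7332
Then add 0.04526 M of D.
Step 3:
                   C          D
  I         0.001105     0.1399
  C       5.2247e-04 -5.2247e-04
  E         0.001628     0.1394
  solve Keq expr → x = -2.6123e-04; check Q = 7332

Q₀ = 29.73; Q < K (proceeds forward)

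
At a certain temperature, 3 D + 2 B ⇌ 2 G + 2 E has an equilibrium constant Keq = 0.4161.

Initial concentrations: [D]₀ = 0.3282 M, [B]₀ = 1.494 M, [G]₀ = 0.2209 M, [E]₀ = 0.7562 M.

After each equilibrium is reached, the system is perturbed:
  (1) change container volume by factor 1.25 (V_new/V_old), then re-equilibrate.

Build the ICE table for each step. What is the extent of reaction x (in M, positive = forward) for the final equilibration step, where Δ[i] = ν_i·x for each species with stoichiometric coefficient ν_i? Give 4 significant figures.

x = -0.003332 M

Q₀ = 0.3536 vs Keq = 0.4161 ⇒ Q<K, forward
Step 1:
                    D           B           G           E
  Initial      0.3282       1.494      0.2209      0.7562
  Change    -0.009101   -0.006067    0.006067    0.006067
  Equil        0.3191       1.488       0.227      0.7623
  solve Keq expr → x = 0.003034; check Q = 0.4161
Then change container volume by factor 1.25 (V_new/V_old).
Step 2:
                    D           B           G           E
  Initial      0.2553        1.19      0.1816      0.6098
  Change     0.009995    0.006664   -0.006664   -0.006664
  Equil        0.2653       1.197      0.1749      0.6032
  solve Keq expr → x = -0.003332; check Q = 0.4161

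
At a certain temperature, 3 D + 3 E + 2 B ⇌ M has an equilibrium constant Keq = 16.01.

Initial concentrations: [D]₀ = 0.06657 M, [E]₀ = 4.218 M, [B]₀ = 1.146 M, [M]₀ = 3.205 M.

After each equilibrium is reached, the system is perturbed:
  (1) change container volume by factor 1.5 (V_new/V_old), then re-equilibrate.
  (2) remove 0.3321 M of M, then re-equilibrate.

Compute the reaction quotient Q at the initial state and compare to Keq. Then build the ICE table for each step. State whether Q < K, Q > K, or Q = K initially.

Q₀ = 110.2; Q > K (proceeds reverse)

Q₀ = 110.2 vs Keq = 16.01 ⇒ Q>K, reverse
Step 1:
                   D          E          B          M
  init       0.06657      4.218      1.146      3.205
  Δ          0.05557    0.05557    0.03704   -0.01852
  eq          0.1221      4.274      1.183      3.186
  solve Keq expr → x = -0.01852; check Q = 16.01
Then change container volume by factor 1.5 (V_new/V_old).
Step 2:
                   D          E          B          M
  init       0.08142      2.849     0.7887      2.124
  Δ           0.1081     0.1081    0.07207   -0.03603
  eq          0.1895      2.957     0.8608      2.088
  solve Keq expr → x = -0.03603; check Q = 16.01
Then remove 0.3321 M of M.
Step 3:
                   D          E          B          M
  init        0.1895      2.957     0.8608      1.756
  Δ        -0.009124  -0.009124  -0.006083   0.003041
  eq          0.1804      2.948     0.8547      1.759
  solve Keq expr → x = 0.003041; check Q = 16.01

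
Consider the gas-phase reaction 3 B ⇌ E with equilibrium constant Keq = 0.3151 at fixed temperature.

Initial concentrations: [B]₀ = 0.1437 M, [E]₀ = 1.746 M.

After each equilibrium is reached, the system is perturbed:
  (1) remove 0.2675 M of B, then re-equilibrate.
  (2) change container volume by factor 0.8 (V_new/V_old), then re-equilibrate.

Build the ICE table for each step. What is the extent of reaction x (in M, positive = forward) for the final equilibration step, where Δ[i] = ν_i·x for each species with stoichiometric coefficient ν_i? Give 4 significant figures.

x = 0.07975 M

Q₀ = 588.4 vs Keq = 0.3151 ⇒ Q>K, reverse
Step 1:
                   B          E
  init        0.1437      1.746
  Δ            1.445    -0.4818
  eq           1.589      1.264
  solve Keq expr → x = -0.4818; check Q = 0.3151
Then remove 0.2675 M of B.
Step 2:
                   B          E
  init         1.322      1.264
  Δ           0.2341   -0.07804
  eq           1.556      1.186
  solve Keq expr → x = -0.07804; check Q = 0.3151
Then change container volume by factor 0.8 (V_new/V_old).
Step 3:
                   B          E
  init         1.945      1.483
  Δ          -0.2393    0.07975
  eq           1.705      1.562
  solve Keq expr → x = 0.07975; check Q = 0.3151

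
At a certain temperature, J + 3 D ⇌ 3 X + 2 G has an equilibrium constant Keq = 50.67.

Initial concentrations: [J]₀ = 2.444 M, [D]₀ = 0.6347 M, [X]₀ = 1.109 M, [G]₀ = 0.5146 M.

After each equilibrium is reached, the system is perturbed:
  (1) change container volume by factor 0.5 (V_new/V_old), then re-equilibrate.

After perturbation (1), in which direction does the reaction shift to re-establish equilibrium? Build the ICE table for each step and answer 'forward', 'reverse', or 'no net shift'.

Direction: reverse

Q₀ = 0.578 vs Keq = 50.67 ⇒ Q<K, forward
Step 1:
                   J          D          X          G
  I            2.444     0.6347      1.109     0.5146
  C          -0.1266    -0.3798     0.3798     0.2532
  E            2.317     0.2549      1.489     0.7678
  solve Keq expr → x = 0.1266; check Q = 50.67
Then change container volume by factor 0.5 (V_new/V_old).
Step 2:
                   J          D          X          G
  I            4.635     0.5098      2.978      1.536
  C           0.0313    0.09389   -0.09389   -0.06259
  E            4.666     0.6037      2.884      1.473
  solve Keq expr → x = -0.0313; check Q = 50.67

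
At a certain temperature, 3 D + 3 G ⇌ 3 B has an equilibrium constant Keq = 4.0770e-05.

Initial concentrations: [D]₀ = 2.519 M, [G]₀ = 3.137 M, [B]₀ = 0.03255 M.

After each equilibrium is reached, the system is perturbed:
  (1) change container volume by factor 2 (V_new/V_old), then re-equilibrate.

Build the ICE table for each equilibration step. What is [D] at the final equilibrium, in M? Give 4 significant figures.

[D]_eq = 1.212 M

Q₀ = 6.9892e-08 vs Keq = 4.0770e-05 ⇒ Q<K, forward
Step 1:
                  D         G         B
  I           2.519     3.137   0.03255
  C         -0.2016   -0.2016    0.2016
  E           2.317     2.935    0.2341
  solve Keq expr → x = 0.06719; check Q = 4.0770e-05
Then change container volume by factor 2 (V_new/V_old).
Step 2:
                  D         G         B
  I           1.159     1.468    0.1171
  C         0.05359   0.05359  -0.05359
  E           1.212     1.521   0.06348
  solve Keq expr → x = -0.01786; check Q = 4.0770e-05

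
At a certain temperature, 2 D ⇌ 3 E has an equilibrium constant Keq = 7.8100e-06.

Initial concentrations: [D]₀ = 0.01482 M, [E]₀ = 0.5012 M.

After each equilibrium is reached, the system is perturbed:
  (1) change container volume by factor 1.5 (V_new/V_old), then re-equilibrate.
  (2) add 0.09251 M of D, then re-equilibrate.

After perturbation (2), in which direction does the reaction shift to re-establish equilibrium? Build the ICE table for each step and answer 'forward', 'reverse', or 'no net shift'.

Direction: forward

Q₀ = 573.2 vs Keq = 7.8100e-06 ⇒ Q>K, reverse
Step 1:
                  D         E
  I         0.01482    0.5012
  C          0.3277   -0.4915
  E          0.3425  0.009712
  solve Keq expr → x = -0.1638; check Q = 7.8100e-06
Then change container volume by factor 1.5 (V_new/V_old).
Step 2:
                  D         E
  I          0.2283  0.006475
  C       -6.1576e-04 9.2364e-04
  E          0.2277  0.007398
  solve Keq expr → x = 3.0788e-04; check Q = 7.8100e-06
Then add 0.09251 M of D.
Step 3:
                  D         E
  I          0.3202  0.007398
  C       -0.001243  0.001864
  E           0.319  0.009262
  solve Keq expr → x = 6.2134e-04; check Q = 7.8100e-06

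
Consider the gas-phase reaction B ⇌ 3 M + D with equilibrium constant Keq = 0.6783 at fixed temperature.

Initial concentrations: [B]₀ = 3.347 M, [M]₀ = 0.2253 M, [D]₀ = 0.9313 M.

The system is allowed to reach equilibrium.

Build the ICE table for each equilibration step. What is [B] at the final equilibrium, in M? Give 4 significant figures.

Q₀ = 0.003182 vs Keq = 0.6783 ⇒ Q<K, forward
Step 1:
                  B         M         D
  init        3.347    0.2253    0.9313
  Δ         -0.3183    0.9549    0.3183
  eq          3.029      1.18      1.25
  solve Keq expr → x = 0.3183; check Q = 0.6783

[B]_eq = 3.029 M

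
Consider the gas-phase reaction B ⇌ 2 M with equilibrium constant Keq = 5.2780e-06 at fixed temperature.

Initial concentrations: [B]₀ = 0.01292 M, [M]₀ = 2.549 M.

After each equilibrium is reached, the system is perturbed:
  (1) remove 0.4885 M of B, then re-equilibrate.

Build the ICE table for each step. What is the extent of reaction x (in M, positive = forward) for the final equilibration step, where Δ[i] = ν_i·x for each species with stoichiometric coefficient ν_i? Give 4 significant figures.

Q₀ = 502.9 vs Keq = 5.2780e-06 ⇒ Q>K, reverse
Step 1:
                  B         M
  Initial   0.01292     2.549
  Change      1.273    -2.546
  Equil       1.286  0.002605
  solve Keq expr → x = -1.273; check Q = 5.2780e-06
Then remove 0.4885 M of B.
Step 2:
                  B         M
  Initial    0.7976  0.002605
  Change  2.7663e-04 -5.5326e-04
  Equil      0.7979  0.002052
  solve Keq expr → x = -2.7663e-04; check Q = 5.2780e-06

x = -2.7663e-04 M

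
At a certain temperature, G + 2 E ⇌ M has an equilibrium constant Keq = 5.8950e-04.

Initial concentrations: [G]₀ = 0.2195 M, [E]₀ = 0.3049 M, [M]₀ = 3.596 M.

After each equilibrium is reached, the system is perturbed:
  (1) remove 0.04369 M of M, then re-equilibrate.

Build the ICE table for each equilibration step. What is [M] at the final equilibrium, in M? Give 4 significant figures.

Q₀ = 176.2 vs Keq = 5.8950e-04 ⇒ Q>K, reverse
Step 1:
                   G          E          M
  Initial     0.2195     0.3049      3.596
  Change       3.481      6.962     -3.481
  Equil          3.7      7.267     0.1152
  solve Keq expr → x = -3.481; check Q = 5.8950e-04
Then remove 0.04369 M of M.
Step 2:
                   G          E          M
  Initial        3.7      7.267    0.07149
  Change    -0.03995   -0.07991    0.03995
  Equil         3.66      7.187     0.1114
  solve Keq expr → x = 0.03995; check Q = 5.8950e-04

[M]_eq = 0.1114 M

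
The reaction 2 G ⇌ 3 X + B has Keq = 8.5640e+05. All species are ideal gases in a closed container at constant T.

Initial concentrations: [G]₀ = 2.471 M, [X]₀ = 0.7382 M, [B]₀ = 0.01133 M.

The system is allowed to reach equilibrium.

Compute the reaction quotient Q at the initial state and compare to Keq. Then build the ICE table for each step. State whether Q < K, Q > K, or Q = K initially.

Q₀ = 7.4646e-04 vs Keq = 8.5640e+05 ⇒ Q<K, forward
Step 1:
                  G         X         B
  init        2.471    0.7382   0.01133
  Δ           -2.46      3.69      1.23
  eq        0.01122     4.428     1.241
  solve Keq expr → x = 1.23; check Q = 8.5640e+05

Q₀ = 7.4646e-04; Q < K (proceeds forward)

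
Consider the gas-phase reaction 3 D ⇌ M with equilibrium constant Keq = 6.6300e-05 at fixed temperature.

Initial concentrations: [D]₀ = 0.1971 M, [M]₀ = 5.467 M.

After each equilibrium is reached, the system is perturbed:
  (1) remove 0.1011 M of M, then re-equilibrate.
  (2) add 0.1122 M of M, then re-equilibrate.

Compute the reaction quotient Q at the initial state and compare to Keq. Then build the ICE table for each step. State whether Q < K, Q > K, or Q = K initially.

Q₀ = 714 vs Keq = 6.6300e-05 ⇒ Q>K, reverse
Step 1:
                   D          M
  I           0.1971      5.467
  C            15.61     -5.205
  E            15.81     0.2621
  solve Keq expr → x = -5.205; check Q = 6.6300e-05
Then remove 0.1011 M of M.
Step 2:
                   D          M
  I            15.81      0.161
  C          -0.2645    0.08817
  E            15.55     0.2492
  solve Keq expr → x = 0.08817; check Q = 6.6300e-05
Then add 0.1122 M of M.
Step 3:
                   D          M
  I            15.55     0.3614
  C           0.2935   -0.09782
  E            15.84     0.2635
  solve Keq expr → x = -0.09782; check Q = 6.6300e-05

Q₀ = 714; Q > K (proceeds reverse)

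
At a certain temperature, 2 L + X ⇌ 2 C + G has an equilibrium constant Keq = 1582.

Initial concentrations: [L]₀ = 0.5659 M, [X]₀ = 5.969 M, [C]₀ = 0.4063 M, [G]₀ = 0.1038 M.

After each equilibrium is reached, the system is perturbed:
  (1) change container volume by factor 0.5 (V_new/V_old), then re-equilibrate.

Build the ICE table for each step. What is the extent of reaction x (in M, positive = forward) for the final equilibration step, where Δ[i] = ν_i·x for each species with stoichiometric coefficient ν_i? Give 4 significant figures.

Q₀ = 0.008964 vs Keq = 1582 ⇒ Q<K, forward
Step 1:
                  L         X         C         G
  I          0.5659     5.969    0.4063    0.1038
  C         -0.5596   -0.2798    0.5596    0.2798
  E        0.006306     5.689    0.9659    0.3836
  solve Keq expr → x = 0.2798; check Q = 1582
Then change container volume by factor 0.5 (V_new/V_old).
Step 2:
                  L         X         C         G
  I         0.01261     11.38     1.932    0.7672
  C               0         0         0         0
  E         0.01261     11.38     1.932    0.7672
  solve Keq expr → x = 0; check Q = 1582

x = 0 M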